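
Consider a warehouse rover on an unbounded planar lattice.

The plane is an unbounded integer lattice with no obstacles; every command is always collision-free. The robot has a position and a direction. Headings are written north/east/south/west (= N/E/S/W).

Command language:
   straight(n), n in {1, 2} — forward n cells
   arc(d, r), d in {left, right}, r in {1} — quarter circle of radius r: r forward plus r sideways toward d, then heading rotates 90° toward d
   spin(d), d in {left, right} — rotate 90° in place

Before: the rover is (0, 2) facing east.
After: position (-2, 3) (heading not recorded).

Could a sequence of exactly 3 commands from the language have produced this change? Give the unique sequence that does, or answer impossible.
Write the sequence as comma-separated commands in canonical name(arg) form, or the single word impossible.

spin(left), arc(left, 1), straight(1)

key: running straight(1) before spin(left) would end elsewhere — order is forced
t0: (0, 2) facing east
t=1 spin(left) ⇒ (0, 2) facing north
t=2 arc(left, 1) ⇒ (-1, 3) facing west
t=3 straight(1) ⇒ (-2, 3) facing west
uniquely the one of 216 3-step routes that fits.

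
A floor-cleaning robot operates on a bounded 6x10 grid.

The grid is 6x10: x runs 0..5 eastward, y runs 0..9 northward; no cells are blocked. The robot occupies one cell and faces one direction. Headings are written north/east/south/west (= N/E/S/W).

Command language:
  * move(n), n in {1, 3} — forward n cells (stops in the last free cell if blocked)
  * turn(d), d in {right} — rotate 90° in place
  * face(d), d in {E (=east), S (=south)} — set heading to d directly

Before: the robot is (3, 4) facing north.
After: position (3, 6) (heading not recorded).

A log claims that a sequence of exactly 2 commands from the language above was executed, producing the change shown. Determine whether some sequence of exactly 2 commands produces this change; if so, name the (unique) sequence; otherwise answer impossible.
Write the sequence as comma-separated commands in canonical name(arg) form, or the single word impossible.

initial: (3, 4) facing north
t=1 move(1) ⇒ (3, 5) facing north
t=2 move(1) ⇒ (3, 6) facing north
all 25 alternatives checked — unique.

move(1), move(1)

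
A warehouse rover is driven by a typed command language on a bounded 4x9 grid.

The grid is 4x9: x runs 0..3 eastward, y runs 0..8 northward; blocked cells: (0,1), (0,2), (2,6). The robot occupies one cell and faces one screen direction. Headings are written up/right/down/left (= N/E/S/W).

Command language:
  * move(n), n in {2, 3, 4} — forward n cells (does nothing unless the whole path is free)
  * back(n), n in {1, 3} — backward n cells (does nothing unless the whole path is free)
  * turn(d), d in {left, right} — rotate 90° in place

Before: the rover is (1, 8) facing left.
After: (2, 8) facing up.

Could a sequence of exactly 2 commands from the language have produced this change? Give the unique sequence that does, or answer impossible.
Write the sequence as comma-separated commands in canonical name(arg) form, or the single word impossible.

back(1), turn(right)

key: position moved to (2,8) AND the heading swung to N — translation plus rotation needed
t0: (1, 8) facing left
[1] after back(1): (2, 8) facing left
[2] after turn(right): (2, 8) facing up
no other 2-command option fits: unique.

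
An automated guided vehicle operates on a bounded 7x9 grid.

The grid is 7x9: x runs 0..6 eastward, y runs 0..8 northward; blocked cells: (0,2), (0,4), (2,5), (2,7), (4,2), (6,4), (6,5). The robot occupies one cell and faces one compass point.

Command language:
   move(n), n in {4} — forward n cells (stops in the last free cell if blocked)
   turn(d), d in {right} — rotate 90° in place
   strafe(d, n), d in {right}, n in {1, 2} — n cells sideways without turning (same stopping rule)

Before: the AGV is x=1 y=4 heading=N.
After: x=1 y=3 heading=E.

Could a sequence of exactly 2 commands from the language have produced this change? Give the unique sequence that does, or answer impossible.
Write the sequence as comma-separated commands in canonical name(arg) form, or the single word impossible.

turn(right), strafe(right, 1)

key: position moved to (1,3) AND the heading swung to E — translation plus rotation needed
t0: x=1 y=4 heading=N
step 1 (turn(right)): x=1 y=4 heading=E
step 2 (strafe(right, 1)): x=1 y=3 heading=E
all 16 alternatives checked — unique.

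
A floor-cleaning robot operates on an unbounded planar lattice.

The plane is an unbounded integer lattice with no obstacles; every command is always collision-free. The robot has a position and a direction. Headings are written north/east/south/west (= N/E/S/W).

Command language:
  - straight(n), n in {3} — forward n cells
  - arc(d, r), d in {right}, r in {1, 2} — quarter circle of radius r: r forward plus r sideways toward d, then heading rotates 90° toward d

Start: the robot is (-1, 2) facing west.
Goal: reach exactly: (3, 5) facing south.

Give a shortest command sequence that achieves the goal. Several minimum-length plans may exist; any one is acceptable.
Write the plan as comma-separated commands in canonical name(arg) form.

arc(right, 2), arc(right, 2), straight(3), arc(right, 1)

start: (-1, 2) facing west
t=1 arc(right, 2) ⇒ (-3, 4) facing north
t=2 arc(right, 2) ⇒ (-1, 6) facing east
t=3 straight(3) ⇒ (2, 6) facing east
t=4 arc(right, 1) ⇒ (3, 5) facing south
minimal: 4 command(s), checked below 4.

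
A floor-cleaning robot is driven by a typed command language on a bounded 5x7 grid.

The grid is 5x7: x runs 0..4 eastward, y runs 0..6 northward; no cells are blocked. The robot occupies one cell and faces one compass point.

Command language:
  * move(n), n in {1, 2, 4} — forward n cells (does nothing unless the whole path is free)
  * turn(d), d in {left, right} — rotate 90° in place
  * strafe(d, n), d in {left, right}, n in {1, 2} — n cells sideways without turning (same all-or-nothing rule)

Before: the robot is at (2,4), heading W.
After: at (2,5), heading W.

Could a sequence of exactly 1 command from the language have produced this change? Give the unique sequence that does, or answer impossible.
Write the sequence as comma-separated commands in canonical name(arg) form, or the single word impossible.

key: heading stays W — the single command does not turn
t0: at (2,4), heading W
[1] after strafe(right, 1): at (2,5), heading W
uniquely the one of 9 1-step routes that fits.

strafe(right, 1)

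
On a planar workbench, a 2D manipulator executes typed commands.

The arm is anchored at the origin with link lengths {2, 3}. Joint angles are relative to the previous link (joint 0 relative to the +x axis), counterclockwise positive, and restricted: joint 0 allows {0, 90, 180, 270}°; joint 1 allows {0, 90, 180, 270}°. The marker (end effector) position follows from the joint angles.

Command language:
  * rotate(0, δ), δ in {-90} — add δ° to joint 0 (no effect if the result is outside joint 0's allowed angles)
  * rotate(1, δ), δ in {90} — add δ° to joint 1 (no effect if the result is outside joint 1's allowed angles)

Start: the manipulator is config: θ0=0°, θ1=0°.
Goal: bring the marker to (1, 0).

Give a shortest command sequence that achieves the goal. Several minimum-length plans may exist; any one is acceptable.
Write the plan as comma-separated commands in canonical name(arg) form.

from: config: θ0=0°, θ1=0°
t=1 rotate(1, 90) ⇒ config: θ0=0°, θ1=90°
t=2 rotate(1, 90) ⇒ config: θ0=0°, θ1=180°
t=3 rotate(0, -90) ⇒ config: θ0=270°, θ1=180°
t=4 rotate(0, -90) ⇒ config: θ0=180°, θ1=180°
nothing shorter than 4 reaches the goal.

rotate(1, 90), rotate(1, 90), rotate(0, -90), rotate(0, -90)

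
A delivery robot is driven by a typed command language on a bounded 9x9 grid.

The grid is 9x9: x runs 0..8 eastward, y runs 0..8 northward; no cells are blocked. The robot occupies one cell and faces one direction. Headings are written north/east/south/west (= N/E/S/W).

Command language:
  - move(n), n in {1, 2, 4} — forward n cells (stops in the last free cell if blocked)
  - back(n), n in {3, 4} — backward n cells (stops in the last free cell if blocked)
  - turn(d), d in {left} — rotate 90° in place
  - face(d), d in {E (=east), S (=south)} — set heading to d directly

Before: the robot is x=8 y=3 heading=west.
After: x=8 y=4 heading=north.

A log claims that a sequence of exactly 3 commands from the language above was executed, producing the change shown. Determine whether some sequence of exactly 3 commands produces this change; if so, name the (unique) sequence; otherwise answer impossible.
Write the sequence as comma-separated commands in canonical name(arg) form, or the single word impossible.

face(E), turn(left), move(1)

key: order matters: swapping face(E) and move(1) lands elsewhere
initial: x=8 y=3 heading=west
1. face(E) → x=8 y=3 heading=east
2. turn(left) → x=8 y=3 heading=north
3. move(1) → x=8 y=4 heading=north
no other 3-command option fits: unique.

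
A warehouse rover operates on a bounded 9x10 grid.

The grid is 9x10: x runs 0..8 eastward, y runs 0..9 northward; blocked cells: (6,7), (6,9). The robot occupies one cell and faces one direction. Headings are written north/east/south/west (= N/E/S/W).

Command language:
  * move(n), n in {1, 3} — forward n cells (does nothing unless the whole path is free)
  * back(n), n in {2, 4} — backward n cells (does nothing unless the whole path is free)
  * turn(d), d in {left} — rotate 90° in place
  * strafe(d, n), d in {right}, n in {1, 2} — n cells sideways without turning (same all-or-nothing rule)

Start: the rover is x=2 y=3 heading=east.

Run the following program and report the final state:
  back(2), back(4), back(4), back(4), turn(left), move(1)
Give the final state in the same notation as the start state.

from: x=2 y=3 heading=east
step 1 (back(2)): x=0 y=3 heading=east
step 2 (back(4)): x=0 y=3 heading=east
step 3 (back(4)): x=0 y=3 heading=east
step 4 (back(4)): x=0 y=3 heading=east
step 5 (turn(left)): x=0 y=3 heading=north
step 6 (move(1)): x=0 y=4 heading=north

x=0 y=4 heading=north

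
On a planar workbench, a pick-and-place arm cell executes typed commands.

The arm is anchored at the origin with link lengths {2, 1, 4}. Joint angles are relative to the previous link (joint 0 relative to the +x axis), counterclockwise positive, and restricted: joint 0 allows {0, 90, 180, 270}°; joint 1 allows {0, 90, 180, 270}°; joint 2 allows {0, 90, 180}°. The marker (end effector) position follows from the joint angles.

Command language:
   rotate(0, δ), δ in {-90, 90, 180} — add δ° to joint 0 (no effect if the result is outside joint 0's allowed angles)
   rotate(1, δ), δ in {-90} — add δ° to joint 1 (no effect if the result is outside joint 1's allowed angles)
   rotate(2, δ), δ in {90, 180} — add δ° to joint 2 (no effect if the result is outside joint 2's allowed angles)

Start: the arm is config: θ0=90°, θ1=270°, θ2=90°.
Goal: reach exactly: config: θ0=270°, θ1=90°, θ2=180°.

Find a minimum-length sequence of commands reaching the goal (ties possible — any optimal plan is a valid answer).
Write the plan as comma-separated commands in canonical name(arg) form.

from: config: θ0=90°, θ1=270°, θ2=90°
[1] after rotate(2, 90): config: θ0=90°, θ1=270°, θ2=180°
[2] after rotate(1, -90): config: θ0=90°, θ1=180°, θ2=180°
[3] after rotate(1, -90): config: θ0=90°, θ1=90°, θ2=180°
[4] after rotate(0, 180): config: θ0=270°, θ1=90°, θ2=180°
no 3-step plan works, so 4 is optimal.

rotate(2, 90), rotate(1, -90), rotate(1, -90), rotate(0, 180)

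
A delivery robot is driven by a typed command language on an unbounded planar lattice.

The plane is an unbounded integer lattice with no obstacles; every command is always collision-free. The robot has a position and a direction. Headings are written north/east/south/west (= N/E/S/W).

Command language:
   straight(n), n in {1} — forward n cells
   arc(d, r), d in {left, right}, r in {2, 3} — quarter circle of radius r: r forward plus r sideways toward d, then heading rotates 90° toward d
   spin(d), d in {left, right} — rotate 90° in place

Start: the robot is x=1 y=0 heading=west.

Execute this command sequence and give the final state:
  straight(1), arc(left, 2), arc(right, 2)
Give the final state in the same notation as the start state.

x=-4 y=-4 heading=west

start: x=1 y=0 heading=west
t=1 straight(1) ⇒ x=0 y=0 heading=west
t=2 arc(left, 2) ⇒ x=-2 y=-2 heading=south
t=3 arc(right, 2) ⇒ x=-4 y=-4 heading=west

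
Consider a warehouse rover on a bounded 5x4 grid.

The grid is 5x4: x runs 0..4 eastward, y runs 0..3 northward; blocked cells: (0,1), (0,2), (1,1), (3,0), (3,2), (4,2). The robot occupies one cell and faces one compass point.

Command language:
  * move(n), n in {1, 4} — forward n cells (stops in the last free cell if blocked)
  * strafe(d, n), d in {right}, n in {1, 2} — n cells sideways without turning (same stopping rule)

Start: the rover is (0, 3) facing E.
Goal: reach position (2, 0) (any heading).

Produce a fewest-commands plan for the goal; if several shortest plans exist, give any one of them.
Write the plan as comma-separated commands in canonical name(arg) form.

move(1), strafe(right, 1), move(1), strafe(right, 2)

start: (0, 3) facing E
[1] after move(1): (1, 3) facing E
[2] after strafe(right, 1): (1, 2) facing E
[3] after move(1): (2, 2) facing E
[4] after strafe(right, 2): (2, 0) facing E
nothing shorter than 4 reaches the goal.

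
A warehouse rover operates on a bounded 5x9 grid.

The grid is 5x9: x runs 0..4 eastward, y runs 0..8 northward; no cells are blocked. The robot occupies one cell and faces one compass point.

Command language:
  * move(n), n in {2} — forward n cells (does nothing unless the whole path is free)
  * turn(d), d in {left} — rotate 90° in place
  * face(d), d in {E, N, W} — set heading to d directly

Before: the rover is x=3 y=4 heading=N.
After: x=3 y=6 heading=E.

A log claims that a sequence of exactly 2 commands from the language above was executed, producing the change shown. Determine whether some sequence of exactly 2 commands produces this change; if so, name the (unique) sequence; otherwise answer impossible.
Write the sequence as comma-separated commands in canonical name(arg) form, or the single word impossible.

move(2), face(E)

key: running face(E) before move(2) would end elsewhere — order is forced
initial: x=3 y=4 heading=N
step 1 (move(2)): x=3 y=6 heading=N
step 2 (face(E)): x=3 y=6 heading=E
no other 2-command option fits: unique.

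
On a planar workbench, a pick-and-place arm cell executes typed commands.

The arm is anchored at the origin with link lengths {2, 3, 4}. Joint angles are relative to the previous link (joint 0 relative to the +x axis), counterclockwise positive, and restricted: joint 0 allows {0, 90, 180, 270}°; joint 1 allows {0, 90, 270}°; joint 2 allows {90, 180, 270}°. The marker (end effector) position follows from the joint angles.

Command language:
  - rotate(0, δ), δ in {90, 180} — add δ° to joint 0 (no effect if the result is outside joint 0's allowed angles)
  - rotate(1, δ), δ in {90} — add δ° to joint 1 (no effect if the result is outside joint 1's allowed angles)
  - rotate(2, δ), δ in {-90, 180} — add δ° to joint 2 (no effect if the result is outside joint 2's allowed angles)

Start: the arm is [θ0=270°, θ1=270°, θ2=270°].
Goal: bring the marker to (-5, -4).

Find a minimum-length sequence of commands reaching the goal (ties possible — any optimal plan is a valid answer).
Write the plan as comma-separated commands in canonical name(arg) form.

rotate(2, 180), rotate(0, 90), rotate(0, 180), rotate(1, 90)

t0: [θ0=270°, θ1=270°, θ2=270°]
1. rotate(2, 180) → [θ0=270°, θ1=270°, θ2=90°]
2. rotate(0, 90) → [θ0=0°, θ1=270°, θ2=90°]
3. rotate(0, 180) → [θ0=180°, θ1=270°, θ2=90°]
4. rotate(1, 90) → [θ0=180°, θ1=0°, θ2=90°]
minimal: 4 command(s), checked below 4.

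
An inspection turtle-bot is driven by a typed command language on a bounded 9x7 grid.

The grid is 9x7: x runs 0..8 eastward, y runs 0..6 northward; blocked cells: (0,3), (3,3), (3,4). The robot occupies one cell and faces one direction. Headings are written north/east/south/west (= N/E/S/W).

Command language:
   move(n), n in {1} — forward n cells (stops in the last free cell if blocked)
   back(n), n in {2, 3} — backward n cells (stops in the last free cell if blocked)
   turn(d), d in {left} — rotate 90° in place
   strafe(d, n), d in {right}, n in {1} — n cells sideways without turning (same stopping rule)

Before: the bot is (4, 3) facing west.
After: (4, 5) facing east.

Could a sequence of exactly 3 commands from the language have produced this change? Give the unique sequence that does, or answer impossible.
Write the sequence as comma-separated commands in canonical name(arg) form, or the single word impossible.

key: position moved to (4,5) AND the heading swung to E — translation plus rotation needed
from: (4, 3) facing west
step 1 (turn(left)): (4, 3) facing south
step 2 (back(2)): (4, 5) facing south
step 3 (turn(left)): (4, 5) facing east
all 125 alternatives checked — unique.

turn(left), back(2), turn(left)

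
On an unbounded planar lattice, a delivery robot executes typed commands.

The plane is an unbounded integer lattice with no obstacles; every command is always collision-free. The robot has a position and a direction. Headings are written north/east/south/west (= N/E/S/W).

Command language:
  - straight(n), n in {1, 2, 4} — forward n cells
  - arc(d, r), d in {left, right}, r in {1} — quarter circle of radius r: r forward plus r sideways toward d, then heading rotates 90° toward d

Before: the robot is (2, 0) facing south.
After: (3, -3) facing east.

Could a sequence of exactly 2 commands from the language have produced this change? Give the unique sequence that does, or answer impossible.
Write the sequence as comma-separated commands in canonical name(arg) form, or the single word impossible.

key: cell and facing (now E) both changed — the 2 commands mix motion and turning
begin: (2, 0) facing south
step 1 (straight(2)): (2, -2) facing south
step 2 (arc(left, 1)): (3, -3) facing east
uniquely the one of 25 2-step routes that fits.

straight(2), arc(left, 1)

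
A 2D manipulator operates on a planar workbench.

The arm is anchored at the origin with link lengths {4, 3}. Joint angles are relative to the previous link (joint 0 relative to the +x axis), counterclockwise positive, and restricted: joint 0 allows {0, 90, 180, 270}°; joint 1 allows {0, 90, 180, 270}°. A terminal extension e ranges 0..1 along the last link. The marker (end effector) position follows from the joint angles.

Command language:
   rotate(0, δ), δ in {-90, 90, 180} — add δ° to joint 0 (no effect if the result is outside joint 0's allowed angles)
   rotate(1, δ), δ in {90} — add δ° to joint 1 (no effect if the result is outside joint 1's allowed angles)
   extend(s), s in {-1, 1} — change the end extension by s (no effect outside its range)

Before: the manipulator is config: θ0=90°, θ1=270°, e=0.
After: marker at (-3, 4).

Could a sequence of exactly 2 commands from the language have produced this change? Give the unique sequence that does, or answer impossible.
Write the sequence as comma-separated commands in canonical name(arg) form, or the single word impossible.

from: config: θ0=90°, θ1=270°, e=0
1. rotate(1, 90) → config: θ0=90°, θ1=0°, e=0
2. rotate(1, 90) → config: θ0=90°, θ1=90°, e=0
no rival 2-sequence matches.

rotate(1, 90), rotate(1, 90)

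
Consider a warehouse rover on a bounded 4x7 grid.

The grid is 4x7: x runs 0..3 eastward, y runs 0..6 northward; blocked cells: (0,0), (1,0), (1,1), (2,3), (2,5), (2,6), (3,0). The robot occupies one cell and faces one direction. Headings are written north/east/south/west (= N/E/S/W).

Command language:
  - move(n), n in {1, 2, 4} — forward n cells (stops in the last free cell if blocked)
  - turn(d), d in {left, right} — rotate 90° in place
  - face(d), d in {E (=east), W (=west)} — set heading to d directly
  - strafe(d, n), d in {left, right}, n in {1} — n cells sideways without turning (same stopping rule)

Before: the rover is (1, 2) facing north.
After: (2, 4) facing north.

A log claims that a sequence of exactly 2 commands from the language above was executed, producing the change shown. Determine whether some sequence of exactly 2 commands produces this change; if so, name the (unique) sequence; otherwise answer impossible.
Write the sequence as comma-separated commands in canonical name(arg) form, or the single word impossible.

key: running strafe(right, 1) before move(2) would end elsewhere — order is forced
begin: (1, 2) facing north
1. move(2) → (1, 4) facing north
2. strafe(right, 1) → (2, 4) facing north
no rival 2-sequence matches.

move(2), strafe(right, 1)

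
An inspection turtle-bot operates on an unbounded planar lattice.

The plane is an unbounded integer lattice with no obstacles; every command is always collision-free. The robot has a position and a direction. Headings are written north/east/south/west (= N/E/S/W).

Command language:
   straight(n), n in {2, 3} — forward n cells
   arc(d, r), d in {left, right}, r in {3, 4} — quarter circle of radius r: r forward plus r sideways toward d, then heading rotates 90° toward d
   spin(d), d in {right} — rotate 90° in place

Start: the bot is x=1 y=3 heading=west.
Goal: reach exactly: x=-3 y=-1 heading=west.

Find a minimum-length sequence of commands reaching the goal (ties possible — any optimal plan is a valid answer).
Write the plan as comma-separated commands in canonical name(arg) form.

start: x=1 y=3 heading=west
t=1 arc(left, 4) ⇒ x=-3 y=-1 heading=south
t=2 spin(right) ⇒ x=-3 y=-1 heading=west
minimal: 2 command(s), checked below 2.

arc(left, 4), spin(right)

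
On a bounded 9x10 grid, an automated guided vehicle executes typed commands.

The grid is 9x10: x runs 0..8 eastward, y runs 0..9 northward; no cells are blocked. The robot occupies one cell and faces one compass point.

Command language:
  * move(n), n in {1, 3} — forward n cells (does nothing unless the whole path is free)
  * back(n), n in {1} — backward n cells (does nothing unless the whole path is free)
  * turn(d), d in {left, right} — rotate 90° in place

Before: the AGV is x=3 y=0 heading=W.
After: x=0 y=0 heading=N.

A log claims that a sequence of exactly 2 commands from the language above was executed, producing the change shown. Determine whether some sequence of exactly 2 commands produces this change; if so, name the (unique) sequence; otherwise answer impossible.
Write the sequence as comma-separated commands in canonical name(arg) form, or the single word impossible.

move(3), turn(right)

key: position moved to (0,0) AND the heading swung to N — translation plus rotation needed
t0: x=3 y=0 heading=W
step 1 (move(3)): x=0 y=0 heading=W
step 2 (turn(right)): x=0 y=0 heading=N
uniquely the one of 25 2-step routes that fits.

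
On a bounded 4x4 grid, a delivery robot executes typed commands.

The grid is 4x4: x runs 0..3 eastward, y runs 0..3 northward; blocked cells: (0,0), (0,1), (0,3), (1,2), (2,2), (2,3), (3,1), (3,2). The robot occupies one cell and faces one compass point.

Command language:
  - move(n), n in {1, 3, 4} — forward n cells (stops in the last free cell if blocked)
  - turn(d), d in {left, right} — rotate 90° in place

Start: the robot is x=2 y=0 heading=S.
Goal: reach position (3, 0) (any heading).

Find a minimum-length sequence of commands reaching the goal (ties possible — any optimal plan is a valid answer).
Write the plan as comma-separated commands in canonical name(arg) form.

t0: x=2 y=0 heading=S
1. turn(left) → x=2 y=0 heading=E
2. move(4) → x=3 y=0 heading=E
no 1-step plan works, so 2 is optimal.

turn(left), move(4)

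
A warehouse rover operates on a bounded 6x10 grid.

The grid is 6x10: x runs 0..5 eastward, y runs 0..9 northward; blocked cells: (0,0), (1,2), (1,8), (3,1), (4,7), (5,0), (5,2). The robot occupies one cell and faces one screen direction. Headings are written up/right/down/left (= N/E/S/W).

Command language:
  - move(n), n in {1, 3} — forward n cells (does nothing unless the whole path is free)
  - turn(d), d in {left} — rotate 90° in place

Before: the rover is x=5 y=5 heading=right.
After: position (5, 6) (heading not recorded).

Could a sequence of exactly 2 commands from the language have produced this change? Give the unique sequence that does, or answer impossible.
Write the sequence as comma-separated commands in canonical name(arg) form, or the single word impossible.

turn(left), move(1)

key: running move(1) before turn(left) would end elsewhere — order is forced
start: x=5 y=5 heading=right
step 1 (turn(left)): x=5 y=5 heading=up
step 2 (move(1)): x=5 y=6 heading=up
no other 2-command option fits: unique.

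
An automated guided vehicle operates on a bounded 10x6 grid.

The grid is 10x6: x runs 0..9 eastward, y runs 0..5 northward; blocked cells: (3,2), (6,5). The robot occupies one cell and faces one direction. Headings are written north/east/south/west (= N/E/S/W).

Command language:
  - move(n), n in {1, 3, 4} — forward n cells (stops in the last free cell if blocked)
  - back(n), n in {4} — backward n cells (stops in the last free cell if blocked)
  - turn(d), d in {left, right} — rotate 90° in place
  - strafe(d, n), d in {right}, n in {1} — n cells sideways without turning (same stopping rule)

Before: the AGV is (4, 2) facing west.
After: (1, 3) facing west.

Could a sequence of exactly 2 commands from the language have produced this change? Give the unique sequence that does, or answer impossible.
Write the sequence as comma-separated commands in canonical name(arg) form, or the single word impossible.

key: still facing W at the end — nothing in the sequence rotates
start: (4, 2) facing west
step 1 (strafe(right, 1)): (4, 3) facing west
step 2 (move(3)): (1, 3) facing west
all 49 alternatives checked — unique.

strafe(right, 1), move(3)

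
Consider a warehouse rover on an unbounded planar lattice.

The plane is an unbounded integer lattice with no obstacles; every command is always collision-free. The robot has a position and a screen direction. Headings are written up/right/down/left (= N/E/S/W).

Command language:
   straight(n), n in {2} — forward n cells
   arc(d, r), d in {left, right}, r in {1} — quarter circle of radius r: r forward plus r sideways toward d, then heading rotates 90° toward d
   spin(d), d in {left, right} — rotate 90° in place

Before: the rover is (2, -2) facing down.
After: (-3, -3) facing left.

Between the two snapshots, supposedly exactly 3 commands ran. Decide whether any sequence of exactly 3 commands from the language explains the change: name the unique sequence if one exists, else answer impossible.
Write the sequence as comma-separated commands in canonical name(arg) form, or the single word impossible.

arc(right, 1), straight(2), straight(2)

key: running straight(2) before arc(right, 1) would end elsewhere — order is forced
from: (2, -2) facing down
step 1 (arc(right, 1)): (1, -3) facing left
step 2 (straight(2)): (-1, -3) facing left
step 3 (straight(2)): (-3, -3) facing left
uniquely the one of 125 3-step routes that fits.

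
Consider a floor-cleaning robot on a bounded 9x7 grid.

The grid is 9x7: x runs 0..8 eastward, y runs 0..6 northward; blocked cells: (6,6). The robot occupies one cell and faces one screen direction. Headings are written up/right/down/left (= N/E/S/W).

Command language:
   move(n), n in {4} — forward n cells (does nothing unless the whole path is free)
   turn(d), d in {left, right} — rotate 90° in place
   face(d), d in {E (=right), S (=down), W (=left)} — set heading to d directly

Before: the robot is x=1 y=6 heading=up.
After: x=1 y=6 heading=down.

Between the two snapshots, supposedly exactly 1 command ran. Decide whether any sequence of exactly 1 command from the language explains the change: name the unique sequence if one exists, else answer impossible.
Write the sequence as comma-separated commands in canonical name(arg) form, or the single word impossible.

key: (1,6) unchanged — the single command moves nothing
initial: x=1 y=6 heading=up
t=1 face(S) ⇒ x=1 y=6 heading=down
no rival 1-sequence matches.

face(S)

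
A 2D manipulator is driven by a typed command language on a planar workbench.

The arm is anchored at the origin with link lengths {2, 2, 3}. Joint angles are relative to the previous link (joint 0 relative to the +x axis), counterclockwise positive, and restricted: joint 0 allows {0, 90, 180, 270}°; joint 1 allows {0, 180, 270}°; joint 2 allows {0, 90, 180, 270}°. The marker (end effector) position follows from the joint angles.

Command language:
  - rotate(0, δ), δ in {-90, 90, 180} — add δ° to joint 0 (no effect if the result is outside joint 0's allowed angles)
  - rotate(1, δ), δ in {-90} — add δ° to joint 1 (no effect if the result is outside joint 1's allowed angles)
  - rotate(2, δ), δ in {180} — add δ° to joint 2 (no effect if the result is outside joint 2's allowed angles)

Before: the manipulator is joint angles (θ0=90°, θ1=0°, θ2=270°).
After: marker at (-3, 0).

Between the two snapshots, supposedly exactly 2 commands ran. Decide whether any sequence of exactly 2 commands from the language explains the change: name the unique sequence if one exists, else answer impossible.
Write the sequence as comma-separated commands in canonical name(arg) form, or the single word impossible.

begin: joint angles (θ0=90°, θ1=0°, θ2=270°)
1. rotate(1, -90) → joint angles (θ0=90°, θ1=270°, θ2=270°)
2. rotate(1, -90) → joint angles (θ0=90°, θ1=180°, θ2=270°)
all 25 alternatives checked — unique.

rotate(1, -90), rotate(1, -90)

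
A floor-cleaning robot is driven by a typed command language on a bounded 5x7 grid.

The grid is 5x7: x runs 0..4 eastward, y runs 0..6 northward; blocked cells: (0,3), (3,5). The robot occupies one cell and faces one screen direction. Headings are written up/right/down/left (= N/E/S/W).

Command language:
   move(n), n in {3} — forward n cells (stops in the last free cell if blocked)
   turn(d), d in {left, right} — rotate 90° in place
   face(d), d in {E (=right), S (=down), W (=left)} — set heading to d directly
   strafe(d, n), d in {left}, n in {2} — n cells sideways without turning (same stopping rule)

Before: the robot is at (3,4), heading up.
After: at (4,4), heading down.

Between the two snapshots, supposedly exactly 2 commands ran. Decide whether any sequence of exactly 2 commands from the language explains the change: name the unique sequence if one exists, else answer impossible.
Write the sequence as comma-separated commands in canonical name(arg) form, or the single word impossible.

face(S), strafe(left, 2)

key: running strafe(left, 2) before face(S) would end elsewhere — order is forced
start: at (3,4), heading up
t=1 face(S) ⇒ at (3,4), heading down
t=2 strafe(left, 2) ⇒ at (4,4), heading down
no other 2-command option fits: unique.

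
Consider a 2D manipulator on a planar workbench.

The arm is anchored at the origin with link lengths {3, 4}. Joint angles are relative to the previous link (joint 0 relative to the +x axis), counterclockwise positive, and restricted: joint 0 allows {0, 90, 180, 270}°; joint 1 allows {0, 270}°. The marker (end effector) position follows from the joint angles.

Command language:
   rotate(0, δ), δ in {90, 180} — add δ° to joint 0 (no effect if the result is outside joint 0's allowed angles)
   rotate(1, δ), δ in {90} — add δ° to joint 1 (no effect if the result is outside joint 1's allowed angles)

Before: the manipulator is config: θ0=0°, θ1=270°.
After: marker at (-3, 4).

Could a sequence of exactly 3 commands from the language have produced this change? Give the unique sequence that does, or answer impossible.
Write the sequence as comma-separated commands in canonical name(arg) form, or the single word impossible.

t0: config: θ0=0°, θ1=270°
step 1 (rotate(0, 180)): config: θ0=180°, θ1=270°
step 2 (rotate(0, 180)): config: θ0=0°, θ1=270°
step 3 (rotate(0, 180)): config: θ0=180°, θ1=270°
all 27 alternatives checked — unique.

rotate(0, 180), rotate(0, 180), rotate(0, 180)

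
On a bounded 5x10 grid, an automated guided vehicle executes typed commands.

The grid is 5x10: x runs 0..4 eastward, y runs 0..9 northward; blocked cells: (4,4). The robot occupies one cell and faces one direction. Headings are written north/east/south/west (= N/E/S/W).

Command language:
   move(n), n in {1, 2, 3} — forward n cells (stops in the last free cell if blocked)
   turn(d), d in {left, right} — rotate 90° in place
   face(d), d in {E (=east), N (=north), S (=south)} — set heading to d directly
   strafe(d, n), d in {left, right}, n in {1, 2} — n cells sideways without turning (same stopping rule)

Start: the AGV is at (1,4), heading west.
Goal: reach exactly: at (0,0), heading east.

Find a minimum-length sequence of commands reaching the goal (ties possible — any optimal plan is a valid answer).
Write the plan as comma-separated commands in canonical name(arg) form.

move(1), face(E), strafe(right, 2), strafe(right, 2)

from: at (1,4), heading west
1. move(1) → at (0,4), heading west
2. face(E) → at (0,4), heading east
3. strafe(right, 2) → at (0,2), heading east
4. strafe(right, 2) → at (0,0), heading east
nothing shorter than 4 reaches the goal.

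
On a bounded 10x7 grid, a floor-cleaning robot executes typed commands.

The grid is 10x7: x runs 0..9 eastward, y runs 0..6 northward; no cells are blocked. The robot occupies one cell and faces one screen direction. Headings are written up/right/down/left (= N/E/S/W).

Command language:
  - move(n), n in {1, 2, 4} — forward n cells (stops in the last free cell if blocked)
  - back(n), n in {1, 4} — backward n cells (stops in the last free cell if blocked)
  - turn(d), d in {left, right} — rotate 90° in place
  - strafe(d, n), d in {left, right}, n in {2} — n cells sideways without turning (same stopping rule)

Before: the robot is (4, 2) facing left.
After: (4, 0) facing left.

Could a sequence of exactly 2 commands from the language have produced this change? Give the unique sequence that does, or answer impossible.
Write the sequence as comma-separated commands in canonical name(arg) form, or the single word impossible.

key: the second strafe(left, 2) runs into the grid edge before its full distance
from: (4, 2) facing left
[1] after strafe(left, 2): (4, 0) facing left
[2] after strafe(left, 2): (4, 0) facing left
no other 2-command option fits: unique.

strafe(left, 2), strafe(left, 2)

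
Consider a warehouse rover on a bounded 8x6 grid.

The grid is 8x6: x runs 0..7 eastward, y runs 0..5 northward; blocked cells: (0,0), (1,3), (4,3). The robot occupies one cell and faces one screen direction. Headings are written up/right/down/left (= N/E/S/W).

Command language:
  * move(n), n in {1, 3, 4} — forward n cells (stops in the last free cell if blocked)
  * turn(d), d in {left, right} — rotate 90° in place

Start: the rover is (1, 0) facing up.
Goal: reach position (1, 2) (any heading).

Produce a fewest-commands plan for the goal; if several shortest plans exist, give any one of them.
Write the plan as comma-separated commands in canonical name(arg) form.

move(4)

begin: (1, 0) facing up
step 1 (move(4)): (1, 2) facing up
nothing shorter than 1 reaches the goal.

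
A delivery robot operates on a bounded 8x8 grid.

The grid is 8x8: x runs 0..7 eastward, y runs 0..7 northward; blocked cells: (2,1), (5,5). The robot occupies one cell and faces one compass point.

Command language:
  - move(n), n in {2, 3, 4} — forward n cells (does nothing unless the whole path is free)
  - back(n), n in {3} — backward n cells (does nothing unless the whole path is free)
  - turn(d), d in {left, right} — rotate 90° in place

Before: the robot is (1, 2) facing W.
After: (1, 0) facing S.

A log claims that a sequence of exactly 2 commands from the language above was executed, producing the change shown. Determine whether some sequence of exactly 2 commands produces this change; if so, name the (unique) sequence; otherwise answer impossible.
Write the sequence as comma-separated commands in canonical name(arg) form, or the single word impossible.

turn(left), move(2)

key: cell and facing (now S) both changed — the 2 commands mix motion and turning
from: (1, 2) facing W
[1] after turn(left): (1, 2) facing S
[2] after move(2): (1, 0) facing S
no rival 2-sequence matches.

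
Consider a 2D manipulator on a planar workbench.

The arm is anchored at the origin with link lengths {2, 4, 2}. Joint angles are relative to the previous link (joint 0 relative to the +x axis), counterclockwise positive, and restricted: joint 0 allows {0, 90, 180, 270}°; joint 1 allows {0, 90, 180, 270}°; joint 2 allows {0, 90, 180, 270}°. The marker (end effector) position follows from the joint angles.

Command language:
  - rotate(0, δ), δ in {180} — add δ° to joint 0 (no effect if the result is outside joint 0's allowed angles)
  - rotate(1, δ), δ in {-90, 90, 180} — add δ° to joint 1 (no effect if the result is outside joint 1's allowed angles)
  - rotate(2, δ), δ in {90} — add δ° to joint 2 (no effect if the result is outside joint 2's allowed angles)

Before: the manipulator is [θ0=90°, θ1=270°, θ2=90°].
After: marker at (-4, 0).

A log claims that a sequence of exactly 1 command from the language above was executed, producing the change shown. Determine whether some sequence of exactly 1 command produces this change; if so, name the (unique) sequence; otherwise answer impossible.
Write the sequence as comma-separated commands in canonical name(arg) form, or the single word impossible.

initial: [θ0=90°, θ1=270°, θ2=90°]
1. rotate(1, 180) → [θ0=90°, θ1=90°, θ2=90°]
uniquely the one of 5 1-step routes that fits.

rotate(1, 180)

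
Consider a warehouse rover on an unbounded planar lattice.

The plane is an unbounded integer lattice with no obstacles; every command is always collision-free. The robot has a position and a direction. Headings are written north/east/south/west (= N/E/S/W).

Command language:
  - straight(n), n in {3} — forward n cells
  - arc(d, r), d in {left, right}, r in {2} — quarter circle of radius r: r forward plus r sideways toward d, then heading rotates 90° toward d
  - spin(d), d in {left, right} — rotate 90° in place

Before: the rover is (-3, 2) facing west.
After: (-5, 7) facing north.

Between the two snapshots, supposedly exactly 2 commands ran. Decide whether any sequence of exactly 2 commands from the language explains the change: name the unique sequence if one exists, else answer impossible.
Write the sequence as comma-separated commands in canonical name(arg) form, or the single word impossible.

arc(right, 2), straight(3)

key: order matters: swapping arc(right, 2) and straight(3) lands elsewhere
begin: (-3, 2) facing west
t=1 arc(right, 2) ⇒ (-5, 4) facing north
t=2 straight(3) ⇒ (-5, 7) facing north
all 25 alternatives checked — unique.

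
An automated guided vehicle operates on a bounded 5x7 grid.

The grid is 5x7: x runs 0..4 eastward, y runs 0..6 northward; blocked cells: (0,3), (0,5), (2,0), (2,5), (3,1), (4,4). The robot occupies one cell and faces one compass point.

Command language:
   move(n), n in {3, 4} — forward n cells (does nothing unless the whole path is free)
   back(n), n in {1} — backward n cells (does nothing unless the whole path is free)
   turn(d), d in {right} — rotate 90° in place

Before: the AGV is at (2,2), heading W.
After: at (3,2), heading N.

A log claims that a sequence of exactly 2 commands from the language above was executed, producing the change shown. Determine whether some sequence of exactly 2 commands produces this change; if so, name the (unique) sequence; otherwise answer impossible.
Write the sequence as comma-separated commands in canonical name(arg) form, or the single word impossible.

key: position moved to (3,2) AND the heading swung to N — translation plus rotation needed
from: at (2,2), heading W
step 1 (back(1)): at (3,2), heading W
step 2 (turn(right)): at (3,2), heading N
all 16 alternatives checked — unique.

back(1), turn(right)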